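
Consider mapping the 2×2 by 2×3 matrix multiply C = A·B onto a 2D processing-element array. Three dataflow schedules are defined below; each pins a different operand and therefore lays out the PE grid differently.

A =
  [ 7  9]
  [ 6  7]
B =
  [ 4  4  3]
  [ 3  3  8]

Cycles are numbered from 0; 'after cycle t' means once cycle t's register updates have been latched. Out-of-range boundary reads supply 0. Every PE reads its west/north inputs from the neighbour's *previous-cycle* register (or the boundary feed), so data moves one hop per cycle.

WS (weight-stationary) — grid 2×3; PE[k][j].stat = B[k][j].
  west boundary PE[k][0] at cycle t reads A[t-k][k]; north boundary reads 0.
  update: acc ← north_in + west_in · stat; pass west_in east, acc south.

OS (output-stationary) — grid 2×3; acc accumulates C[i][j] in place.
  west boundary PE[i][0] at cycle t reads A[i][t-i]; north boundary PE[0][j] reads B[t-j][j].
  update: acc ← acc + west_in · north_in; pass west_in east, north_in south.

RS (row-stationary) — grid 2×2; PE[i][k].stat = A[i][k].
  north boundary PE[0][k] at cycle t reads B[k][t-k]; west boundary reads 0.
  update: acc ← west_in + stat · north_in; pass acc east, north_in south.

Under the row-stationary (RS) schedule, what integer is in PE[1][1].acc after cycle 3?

PE[1][1].acc = 45

Tracing RS — 2×2 array, target PE[1][1]:
  step 0 · PE0,1: acc=0; fwd→0 fwd↓0
  step 0 · PE1,0: acc=0; fwd→0 fwd↓0
  step 0 · PE1,1: acc=0; fwd→0 fwd↓0
  step 1 · PE0,1: acc=55; fwd→55 fwd↓3
  step 1 · PE1,0: acc=24; fwd→24 fwd↓4
  step 1 · PE1,1: acc=0; fwd→0 fwd↓0
  step 2 · PE0,1: acc=55; fwd→55 fwd↓3
  step 2 · PE1,0: acc=24; fwd→24 fwd↓4
  step 2 · PE1,1: acc=45; fwd→45 fwd↓3
  step 3 · PE0,1: acc=93; fwd→93 fwd↓8
  step 3 · PE1,0: acc=18; fwd→18 fwd↓3
  step 3 · PE1,1: acc=45; fwd→45 fwd↓3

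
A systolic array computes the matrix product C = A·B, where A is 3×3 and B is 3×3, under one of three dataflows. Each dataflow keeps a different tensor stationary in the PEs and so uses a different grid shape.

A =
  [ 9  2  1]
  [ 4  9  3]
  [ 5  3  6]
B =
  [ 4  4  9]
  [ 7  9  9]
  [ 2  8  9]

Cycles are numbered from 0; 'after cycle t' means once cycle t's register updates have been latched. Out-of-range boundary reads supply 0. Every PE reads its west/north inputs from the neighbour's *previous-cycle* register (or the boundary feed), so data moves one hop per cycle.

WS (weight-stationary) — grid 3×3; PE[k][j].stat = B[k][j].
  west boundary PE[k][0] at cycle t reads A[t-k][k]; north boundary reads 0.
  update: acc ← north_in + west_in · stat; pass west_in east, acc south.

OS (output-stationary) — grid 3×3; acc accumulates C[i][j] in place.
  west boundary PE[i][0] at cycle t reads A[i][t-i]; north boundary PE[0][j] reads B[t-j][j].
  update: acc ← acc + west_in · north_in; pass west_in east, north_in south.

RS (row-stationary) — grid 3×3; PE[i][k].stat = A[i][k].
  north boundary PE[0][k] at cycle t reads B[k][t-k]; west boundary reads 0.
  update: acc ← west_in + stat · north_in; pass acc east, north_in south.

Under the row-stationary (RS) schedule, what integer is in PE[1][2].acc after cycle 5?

PE[1][2].acc = 144

RS (3×3). Following PE[1][2] plus its west/north inputs:
  step 0 · PE0,2: acc=0; fwd→0 fwd↓0
  step 0 · PE1,1: acc=0; fwd→0 fwd↓0
  step 0 · PE1,2: acc=0; fwd→0 fwd↓0
  step 1 · PE0,2: acc=0; fwd→0 fwd↓0
  step 1 · PE1,1: acc=0; fwd→0 fwd↓0
  step 1 · PE1,2: acc=0; fwd→0 fwd↓0
  step 2 · PE0,2: acc=52; fwd→52 fwd↓2
  step 2 · PE1,1: acc=79; fwd→79 fwd↓7
  step 2 · PE1,2: acc=0; fwd→0 fwd↓0
  step 3 · PE0,2: acc=62; fwd→62 fwd↓8
  step 3 · PE1,1: acc=97; fwd→97 fwd↓9
  step 3 · PE1,2: acc=85; fwd→85 fwd↓2
  step 4 · PE0,2: acc=108; fwd→108 fwd↓9
  step 4 · PE1,1: acc=117; fwd→117 fwd↓9
  step 4 · PE1,2: acc=121; fwd→121 fwd↓8
  step 5 · PE0,2: acc=0; fwd→0 fwd↓0
  step 5 · PE1,1: acc=0; fwd→0 fwd↓0
  step 5 · PE1,2: acc=144; fwd→144 fwd↓9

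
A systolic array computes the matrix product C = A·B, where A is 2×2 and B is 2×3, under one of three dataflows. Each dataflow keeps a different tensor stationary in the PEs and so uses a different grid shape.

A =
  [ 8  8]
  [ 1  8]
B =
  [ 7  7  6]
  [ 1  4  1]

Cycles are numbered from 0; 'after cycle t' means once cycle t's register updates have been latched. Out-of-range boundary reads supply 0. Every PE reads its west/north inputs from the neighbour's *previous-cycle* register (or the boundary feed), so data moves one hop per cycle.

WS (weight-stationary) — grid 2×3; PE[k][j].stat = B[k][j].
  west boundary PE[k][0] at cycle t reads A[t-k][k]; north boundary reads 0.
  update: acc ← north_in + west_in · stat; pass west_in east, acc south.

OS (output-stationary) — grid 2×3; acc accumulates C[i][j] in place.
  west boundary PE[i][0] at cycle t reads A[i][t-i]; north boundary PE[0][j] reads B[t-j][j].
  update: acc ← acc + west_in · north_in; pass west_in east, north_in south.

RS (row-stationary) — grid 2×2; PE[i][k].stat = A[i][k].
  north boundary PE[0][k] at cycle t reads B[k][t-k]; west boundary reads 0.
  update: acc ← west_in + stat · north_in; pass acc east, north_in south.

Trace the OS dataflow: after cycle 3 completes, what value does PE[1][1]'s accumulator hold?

OS (2×3). Following PE[1][1] plus its west/north inputs:
  0: (0,1).acc=0  regs=<0,0>
  0: (1,0).acc=0  regs=<0,0>
  0: (1,1).acc=0  regs=<0,0>
  1: (0,1).acc=56  regs=<8,7>
  1: (1,0).acc=7  regs=<1,7>
  1: (1,1).acc=0  regs=<0,0>
  2: (0,1).acc=88  regs=<8,4>
  2: (1,0).acc=15  regs=<8,1>
  2: (1,1).acc=7  regs=<1,7>
  3: (0,1).acc=88  regs=<0,0>
  3: (1,0).acc=15  regs=<0,0>
  3: (1,1).acc=39  regs=<8,4>

PE[1][1].acc = 39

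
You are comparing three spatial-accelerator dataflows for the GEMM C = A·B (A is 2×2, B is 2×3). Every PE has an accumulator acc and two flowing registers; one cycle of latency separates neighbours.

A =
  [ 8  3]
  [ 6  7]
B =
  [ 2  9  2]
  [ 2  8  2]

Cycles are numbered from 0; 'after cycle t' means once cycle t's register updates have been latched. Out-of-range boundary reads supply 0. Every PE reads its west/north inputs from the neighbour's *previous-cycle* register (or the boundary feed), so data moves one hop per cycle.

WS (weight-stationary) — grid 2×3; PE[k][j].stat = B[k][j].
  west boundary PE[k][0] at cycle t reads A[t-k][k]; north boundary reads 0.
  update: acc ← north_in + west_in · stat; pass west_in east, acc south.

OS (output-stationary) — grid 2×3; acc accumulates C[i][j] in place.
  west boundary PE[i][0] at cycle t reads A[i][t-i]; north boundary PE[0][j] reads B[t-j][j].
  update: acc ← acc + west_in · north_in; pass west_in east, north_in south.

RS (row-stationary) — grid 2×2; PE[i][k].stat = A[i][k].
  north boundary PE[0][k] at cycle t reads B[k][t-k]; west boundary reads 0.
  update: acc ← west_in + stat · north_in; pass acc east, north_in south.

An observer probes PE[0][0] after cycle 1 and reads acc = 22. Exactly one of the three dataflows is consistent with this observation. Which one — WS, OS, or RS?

WS [2×3] PE[0][0] across cycles:
  t=0 PE[0][0]: acc=16 h=8 v=16
  t=1 PE[0][0]: acc=12 h=6 v=12
OS [2×3] PE[0][0] across cycles:
  t=0 PE[0][0]: acc=16 h=8 v=2
  t=1 PE[0][0]: acc=22 h=3 v=2
RS [2×2] PE[0][0] across cycles:
  t=0 PE[0][0]: acc=16 h=16 v=2
  t=1 PE[0][0]: acc=72 h=72 v=9

dataflow = OS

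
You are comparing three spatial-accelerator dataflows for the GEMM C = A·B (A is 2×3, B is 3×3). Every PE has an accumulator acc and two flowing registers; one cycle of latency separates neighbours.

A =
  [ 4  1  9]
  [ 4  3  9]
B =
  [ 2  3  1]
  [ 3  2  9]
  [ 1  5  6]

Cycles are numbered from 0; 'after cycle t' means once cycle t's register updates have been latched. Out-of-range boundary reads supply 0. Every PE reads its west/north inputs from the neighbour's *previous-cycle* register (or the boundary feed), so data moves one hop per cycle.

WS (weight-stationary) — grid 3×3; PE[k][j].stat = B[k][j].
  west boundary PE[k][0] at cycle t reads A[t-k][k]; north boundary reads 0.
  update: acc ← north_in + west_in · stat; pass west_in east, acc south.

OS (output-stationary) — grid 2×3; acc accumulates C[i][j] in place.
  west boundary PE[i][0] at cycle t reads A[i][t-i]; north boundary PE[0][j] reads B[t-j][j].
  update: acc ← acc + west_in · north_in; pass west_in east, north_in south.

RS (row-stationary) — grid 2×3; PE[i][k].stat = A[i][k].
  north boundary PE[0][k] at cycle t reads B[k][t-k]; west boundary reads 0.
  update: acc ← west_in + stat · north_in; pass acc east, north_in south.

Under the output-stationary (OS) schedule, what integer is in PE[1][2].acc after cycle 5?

PE[1][2].acc = 85

OS 2×3: PE[1][2] cycle-by-cycle (with neighbour feeds):
  c0 r0c2: 0 / 0 / 0
  c0 r1c1: 0 / 0 / 0
  c0 r1c2: 0 / 0 / 0
  c1 r0c2: 0 / 0 / 0
  c1 r1c1: 0 / 0 / 0
  c1 r1c2: 0 / 0 / 0
  c2 r0c2: 4 / 4 / 1
  c2 r1c1: 12 / 4 / 3
  c2 r1c2: 0 / 0 / 0
  c3 r0c2: 13 / 1 / 9
  c3 r1c1: 18 / 3 / 2
  c3 r1c2: 4 / 4 / 1
  c4 r0c2: 67 / 9 / 6
  c4 r1c1: 63 / 9 / 5
  c4 r1c2: 31 / 3 / 9
  c5 r0c2: 67 / 0 / 0
  c5 r1c1: 63 / 0 / 0
  c5 r1c2: 85 / 9 / 6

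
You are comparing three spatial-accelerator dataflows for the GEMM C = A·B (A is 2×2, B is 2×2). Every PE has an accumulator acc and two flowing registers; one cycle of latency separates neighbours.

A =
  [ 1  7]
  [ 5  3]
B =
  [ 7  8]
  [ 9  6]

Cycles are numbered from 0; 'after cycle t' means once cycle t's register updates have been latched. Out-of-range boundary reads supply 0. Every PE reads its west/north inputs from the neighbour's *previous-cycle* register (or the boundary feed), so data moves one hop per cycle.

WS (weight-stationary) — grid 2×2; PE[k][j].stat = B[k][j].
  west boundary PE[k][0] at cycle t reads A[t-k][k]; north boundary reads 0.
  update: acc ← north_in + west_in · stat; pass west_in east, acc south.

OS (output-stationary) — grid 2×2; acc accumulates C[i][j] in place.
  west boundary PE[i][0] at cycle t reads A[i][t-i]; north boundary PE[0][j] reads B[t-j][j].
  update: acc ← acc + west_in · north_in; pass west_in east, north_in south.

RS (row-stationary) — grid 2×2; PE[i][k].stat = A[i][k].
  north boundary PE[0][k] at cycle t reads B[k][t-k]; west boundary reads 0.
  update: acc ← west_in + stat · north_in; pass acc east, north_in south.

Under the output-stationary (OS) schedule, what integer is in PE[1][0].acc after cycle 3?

OS 2×2: PE[1][0] cycle-by-cycle (with neighbour feeds):
  t=0 PE[0][0]: acc=7 h=1 v=7
  t=0 PE[1][0]: acc=0 h=0 v=0
  t=1 PE[0][0]: acc=70 h=7 v=9
  t=1 PE[1][0]: acc=35 h=5 v=7
  t=2 PE[0][0]: acc=70 h=0 v=0
  t=2 PE[1][0]: acc=62 h=3 v=9
  t=3 PE[0][0]: acc=70 h=0 v=0
  t=3 PE[1][0]: acc=62 h=0 v=0

PE[1][0].acc = 62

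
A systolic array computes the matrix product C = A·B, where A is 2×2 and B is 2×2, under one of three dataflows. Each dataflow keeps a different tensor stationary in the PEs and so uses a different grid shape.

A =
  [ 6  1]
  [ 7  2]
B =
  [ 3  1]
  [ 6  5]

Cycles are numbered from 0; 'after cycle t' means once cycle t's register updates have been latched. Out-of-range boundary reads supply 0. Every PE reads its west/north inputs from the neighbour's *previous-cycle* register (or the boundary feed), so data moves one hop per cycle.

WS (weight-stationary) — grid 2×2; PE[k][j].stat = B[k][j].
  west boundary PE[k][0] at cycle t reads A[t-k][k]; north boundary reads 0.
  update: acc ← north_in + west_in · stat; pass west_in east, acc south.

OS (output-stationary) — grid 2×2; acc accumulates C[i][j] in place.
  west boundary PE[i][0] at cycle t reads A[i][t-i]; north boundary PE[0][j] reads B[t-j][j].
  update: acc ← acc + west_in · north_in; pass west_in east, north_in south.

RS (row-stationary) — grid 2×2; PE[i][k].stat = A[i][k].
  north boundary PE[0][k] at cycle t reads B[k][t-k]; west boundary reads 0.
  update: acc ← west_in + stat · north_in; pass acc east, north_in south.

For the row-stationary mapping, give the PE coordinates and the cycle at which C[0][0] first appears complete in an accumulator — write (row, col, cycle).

RS: C[0][0] accumulates in PE[0][1]:
  c0 r0c1: 0 / 0 / 0
  c1 r0c1: 24 / 24 / 6

(row, col, cycle) = (0, 1, 1)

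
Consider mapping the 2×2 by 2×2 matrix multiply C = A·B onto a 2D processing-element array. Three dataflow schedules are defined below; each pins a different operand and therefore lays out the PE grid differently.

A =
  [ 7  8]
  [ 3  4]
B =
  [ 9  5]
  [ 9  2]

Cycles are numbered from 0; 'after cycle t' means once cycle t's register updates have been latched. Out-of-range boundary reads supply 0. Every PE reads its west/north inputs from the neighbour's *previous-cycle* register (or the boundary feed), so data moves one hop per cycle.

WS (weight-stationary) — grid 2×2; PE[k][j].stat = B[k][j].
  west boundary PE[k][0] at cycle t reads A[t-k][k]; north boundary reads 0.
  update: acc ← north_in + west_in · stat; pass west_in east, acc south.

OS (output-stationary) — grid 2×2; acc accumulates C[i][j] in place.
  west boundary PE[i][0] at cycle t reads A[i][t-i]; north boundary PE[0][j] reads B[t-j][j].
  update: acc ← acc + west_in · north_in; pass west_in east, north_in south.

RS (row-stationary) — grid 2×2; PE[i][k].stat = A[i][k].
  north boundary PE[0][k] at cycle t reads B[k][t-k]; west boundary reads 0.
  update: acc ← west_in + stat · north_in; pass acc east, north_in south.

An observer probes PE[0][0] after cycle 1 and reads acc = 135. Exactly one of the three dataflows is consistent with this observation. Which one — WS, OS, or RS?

dataflow = OS

— WS: 2×2; PE[0][0] trace:
  @0  [0,0]  acc 63  |  →7  ↓63
  @1  [0,0]  acc 27  |  →3  ↓27
— OS: 2×2; PE[0][0] trace:
  @0  [0,0]  acc 63  |  →7  ↓9
  @1  [0,0]  acc 135  |  →8  ↓9
— RS: 2×2; PE[0][0] trace:
  @0  [0,0]  acc 63  |  →63  ↓9
  @1  [0,0]  acc 35  |  →35  ↓5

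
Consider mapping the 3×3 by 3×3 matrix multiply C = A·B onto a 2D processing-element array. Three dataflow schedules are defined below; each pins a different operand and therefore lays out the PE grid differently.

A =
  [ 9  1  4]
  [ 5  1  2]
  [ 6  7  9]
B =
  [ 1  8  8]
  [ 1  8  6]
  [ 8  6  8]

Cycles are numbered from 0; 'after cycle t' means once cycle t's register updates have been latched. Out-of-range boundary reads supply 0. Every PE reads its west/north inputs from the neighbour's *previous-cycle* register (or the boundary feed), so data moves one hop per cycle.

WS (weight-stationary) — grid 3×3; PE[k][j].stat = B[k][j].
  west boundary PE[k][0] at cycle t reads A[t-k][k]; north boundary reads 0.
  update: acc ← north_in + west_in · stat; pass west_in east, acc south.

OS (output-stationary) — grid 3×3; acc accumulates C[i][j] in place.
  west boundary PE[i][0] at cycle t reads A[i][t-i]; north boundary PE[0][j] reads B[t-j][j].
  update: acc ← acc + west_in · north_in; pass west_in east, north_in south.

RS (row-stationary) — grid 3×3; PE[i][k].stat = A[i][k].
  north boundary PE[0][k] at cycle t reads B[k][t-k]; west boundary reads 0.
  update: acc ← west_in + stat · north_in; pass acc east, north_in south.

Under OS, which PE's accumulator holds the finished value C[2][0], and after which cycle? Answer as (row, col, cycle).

OS — PE[2][0] is where C[2][0] collects:
  after 0 — PE[2][0] acc=0, pass-E 0, pass-S 0
  after 1 — PE[2][0] acc=0, pass-E 0, pass-S 0
  after 2 — PE[2][0] acc=6, pass-E 6, pass-S 1
  after 3 — PE[2][0] acc=13, pass-E 7, pass-S 1
  after 4 — PE[2][0] acc=85, pass-E 9, pass-S 8

(row, col, cycle) = (2, 0, 4)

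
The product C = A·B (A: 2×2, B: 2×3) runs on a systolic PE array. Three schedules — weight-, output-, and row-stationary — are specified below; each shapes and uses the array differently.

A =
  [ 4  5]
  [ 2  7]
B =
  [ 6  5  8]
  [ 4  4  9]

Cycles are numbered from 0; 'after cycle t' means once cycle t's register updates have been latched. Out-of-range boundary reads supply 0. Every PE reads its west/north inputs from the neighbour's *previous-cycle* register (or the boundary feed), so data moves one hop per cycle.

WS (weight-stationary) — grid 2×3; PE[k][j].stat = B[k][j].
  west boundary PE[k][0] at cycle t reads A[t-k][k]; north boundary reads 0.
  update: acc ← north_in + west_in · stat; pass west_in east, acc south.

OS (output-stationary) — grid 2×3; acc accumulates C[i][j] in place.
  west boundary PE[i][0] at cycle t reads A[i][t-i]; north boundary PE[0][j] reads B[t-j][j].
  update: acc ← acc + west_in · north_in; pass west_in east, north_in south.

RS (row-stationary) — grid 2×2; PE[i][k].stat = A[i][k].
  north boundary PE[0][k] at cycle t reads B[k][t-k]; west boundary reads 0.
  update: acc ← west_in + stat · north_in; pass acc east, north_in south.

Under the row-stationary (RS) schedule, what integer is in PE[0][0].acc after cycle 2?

PE[0][0].acc = 32

RS (2×2). Following PE[0][0] plus its west/north inputs:
  0: (0,0).acc=24  regs=<24,6>
  1: (0,0).acc=20  regs=<20,5>
  2: (0,0).acc=32  regs=<32,8>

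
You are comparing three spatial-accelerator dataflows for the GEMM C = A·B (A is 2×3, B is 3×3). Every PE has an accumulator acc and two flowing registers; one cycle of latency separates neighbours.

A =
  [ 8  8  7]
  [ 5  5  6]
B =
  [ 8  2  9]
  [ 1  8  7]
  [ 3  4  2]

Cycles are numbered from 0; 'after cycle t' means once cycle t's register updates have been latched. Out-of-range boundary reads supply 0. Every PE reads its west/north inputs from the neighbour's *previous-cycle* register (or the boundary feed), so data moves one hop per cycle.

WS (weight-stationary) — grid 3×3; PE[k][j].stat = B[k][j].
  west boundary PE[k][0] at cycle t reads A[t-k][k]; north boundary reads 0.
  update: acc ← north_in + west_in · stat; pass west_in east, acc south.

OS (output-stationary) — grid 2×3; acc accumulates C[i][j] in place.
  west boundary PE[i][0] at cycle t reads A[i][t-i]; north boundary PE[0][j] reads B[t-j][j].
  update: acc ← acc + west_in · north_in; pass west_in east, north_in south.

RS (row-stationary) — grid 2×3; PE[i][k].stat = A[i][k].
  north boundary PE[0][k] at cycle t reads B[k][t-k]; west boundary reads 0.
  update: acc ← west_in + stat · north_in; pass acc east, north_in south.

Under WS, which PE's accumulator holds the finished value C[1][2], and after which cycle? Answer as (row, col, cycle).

Under WS, C[1][2] lands at PE[2][2]:
  [0] (2,2) acc=0 (h:0 v:0)
  [1] (2,2) acc=0 (h:0 v:0)
  [2] (2,2) acc=0 (h:0 v:0)
  [3] (2,2) acc=0 (h:0 v:0)
  [4] (2,2) acc=142 (h:7 v:142)
  [5] (2,2) acc=92 (h:6 v:92)

(row, col, cycle) = (2, 2, 5)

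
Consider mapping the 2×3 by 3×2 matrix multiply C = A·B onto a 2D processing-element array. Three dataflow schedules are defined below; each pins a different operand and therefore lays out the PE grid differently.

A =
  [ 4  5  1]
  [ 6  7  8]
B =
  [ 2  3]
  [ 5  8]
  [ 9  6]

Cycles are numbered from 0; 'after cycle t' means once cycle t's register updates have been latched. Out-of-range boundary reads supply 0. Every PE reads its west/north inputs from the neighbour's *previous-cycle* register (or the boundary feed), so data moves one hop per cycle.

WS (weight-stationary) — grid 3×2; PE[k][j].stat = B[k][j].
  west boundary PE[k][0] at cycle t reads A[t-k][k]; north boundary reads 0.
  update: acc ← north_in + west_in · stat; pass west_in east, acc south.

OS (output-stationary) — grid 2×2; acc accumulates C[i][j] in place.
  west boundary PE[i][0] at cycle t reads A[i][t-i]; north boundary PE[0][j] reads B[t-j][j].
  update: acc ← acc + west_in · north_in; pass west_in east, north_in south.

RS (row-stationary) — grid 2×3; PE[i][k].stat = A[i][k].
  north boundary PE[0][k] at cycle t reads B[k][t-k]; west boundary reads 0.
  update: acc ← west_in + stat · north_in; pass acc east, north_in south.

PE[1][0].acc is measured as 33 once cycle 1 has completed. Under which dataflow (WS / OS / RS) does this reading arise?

dataflow = WS

WS (3×2 grid), PE[1][0]:
  t=0 PE[1][0]: acc=0 h=0 v=0
  t=1 PE[1][0]: acc=33 h=5 v=33
OS (2×2 grid), PE[1][0]:
  t=0 PE[1][0]: acc=0 h=0 v=0
  t=1 PE[1][0]: acc=12 h=6 v=2
RS (2×3 grid), PE[1][0]:
  t=0 PE[1][0]: acc=0 h=0 v=0
  t=1 PE[1][0]: acc=12 h=12 v=2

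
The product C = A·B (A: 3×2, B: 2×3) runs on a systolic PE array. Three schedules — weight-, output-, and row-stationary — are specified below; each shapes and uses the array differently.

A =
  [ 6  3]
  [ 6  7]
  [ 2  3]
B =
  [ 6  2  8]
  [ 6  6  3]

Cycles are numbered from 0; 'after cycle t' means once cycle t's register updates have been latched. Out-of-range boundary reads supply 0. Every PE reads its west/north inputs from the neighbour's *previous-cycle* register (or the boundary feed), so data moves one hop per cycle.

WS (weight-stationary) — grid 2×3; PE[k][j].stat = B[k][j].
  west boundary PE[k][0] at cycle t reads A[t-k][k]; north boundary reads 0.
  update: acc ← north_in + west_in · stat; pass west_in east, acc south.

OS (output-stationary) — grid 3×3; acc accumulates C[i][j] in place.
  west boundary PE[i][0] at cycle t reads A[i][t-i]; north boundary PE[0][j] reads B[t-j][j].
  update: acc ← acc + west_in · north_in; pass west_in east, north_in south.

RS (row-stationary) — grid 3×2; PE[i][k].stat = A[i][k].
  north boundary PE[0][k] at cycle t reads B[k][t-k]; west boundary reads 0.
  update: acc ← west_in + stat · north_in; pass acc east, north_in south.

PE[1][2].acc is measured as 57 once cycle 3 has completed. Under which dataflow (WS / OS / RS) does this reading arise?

dataflow = WS

WS [2×3] PE[1][2] across cycles:
  after 0 — PE[1][2] acc=0, pass-E 0, pass-S 0
  after 1 — PE[1][2] acc=0, pass-E 0, pass-S 0
  after 2 — PE[1][2] acc=0, pass-E 0, pass-S 0
  after 3 — PE[1][2] acc=57, pass-E 3, pass-S 57
OS [3×3] PE[1][2] across cycles:
  after 0 — PE[1][2] acc=0, pass-E 0, pass-S 0
  after 1 — PE[1][2] acc=0, pass-E 0, pass-S 0
  after 2 — PE[1][2] acc=0, pass-E 0, pass-S 0
  after 3 — PE[1][2] acc=48, pass-E 6, pass-S 8
RS: PE[1][2] is outside its 3×2 grid.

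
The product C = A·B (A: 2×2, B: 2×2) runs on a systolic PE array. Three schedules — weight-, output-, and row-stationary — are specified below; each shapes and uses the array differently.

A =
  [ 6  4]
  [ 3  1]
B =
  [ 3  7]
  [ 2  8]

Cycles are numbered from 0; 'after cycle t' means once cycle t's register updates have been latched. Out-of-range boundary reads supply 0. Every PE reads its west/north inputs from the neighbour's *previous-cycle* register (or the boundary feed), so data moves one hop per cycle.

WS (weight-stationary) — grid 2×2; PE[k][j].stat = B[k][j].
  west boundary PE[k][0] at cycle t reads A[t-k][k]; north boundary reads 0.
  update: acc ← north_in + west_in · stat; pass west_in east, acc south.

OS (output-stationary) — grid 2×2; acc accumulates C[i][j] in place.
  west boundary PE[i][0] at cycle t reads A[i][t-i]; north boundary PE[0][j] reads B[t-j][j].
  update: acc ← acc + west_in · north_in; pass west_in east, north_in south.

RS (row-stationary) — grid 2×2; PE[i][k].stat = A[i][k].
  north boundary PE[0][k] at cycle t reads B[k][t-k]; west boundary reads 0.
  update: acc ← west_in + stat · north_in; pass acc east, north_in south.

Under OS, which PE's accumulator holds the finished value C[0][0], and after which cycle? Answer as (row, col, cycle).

(row, col, cycle) = (0, 0, 1)

OS: C[0][0] accumulates in PE[0][0]:
  @0  [0,0]  acc 18  |  →6  ↓3
  @1  [0,0]  acc 26  |  →4  ↓2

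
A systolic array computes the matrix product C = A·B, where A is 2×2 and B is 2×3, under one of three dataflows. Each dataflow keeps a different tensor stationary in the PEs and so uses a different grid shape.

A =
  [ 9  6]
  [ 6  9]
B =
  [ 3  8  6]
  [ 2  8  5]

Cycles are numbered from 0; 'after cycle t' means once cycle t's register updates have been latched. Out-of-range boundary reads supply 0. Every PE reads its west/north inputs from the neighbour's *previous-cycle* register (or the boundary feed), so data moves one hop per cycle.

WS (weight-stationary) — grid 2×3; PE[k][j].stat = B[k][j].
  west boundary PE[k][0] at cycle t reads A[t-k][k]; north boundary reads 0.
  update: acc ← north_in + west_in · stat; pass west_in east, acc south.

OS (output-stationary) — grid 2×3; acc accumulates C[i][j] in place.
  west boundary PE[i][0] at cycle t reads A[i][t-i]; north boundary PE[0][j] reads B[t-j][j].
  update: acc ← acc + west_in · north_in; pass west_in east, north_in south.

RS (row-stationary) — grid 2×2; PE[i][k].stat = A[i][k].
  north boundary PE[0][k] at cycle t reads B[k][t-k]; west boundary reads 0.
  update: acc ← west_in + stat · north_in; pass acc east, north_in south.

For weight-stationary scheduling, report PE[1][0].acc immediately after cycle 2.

PE[1][0].acc = 36

WS on a 2×3 grid — tracing PE[1][0] and its feeders:
  [0] (0,0) acc=27 (h:9 v:27)
  [0] (1,0) acc=0 (h:0 v:0)
  [1] (0,0) acc=18 (h:6 v:18)
  [1] (1,0) acc=39 (h:6 v:39)
  [2] (0,0) acc=0 (h:0 v:0)
  [2] (1,0) acc=36 (h:9 v:36)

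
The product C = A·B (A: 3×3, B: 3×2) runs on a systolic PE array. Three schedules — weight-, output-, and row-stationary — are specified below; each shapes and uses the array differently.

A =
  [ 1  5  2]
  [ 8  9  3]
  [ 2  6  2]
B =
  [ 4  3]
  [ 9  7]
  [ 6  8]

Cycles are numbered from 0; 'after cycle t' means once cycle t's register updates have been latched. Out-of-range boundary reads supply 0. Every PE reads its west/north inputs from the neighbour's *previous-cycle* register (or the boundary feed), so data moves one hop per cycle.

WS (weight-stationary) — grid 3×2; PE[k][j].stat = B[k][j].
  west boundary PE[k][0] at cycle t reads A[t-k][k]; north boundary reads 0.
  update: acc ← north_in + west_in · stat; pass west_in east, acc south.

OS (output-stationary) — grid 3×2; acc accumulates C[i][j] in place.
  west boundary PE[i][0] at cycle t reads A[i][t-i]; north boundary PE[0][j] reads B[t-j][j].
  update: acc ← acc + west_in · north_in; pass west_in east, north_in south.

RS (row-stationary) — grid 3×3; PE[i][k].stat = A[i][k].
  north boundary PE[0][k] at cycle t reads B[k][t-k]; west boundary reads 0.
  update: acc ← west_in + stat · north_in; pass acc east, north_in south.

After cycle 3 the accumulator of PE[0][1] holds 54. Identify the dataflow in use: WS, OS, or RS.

dataflow = OS

WS [3×2] PE[0][1] across cycles:
  step 0 · PE0,1: acc=0; fwd→0 fwd↓0
  step 1 · PE0,1: acc=3; fwd→1 fwd↓3
  step 2 · PE0,1: acc=24; fwd→8 fwd↓24
  step 3 · PE0,1: acc=6; fwd→2 fwd↓6
OS [3×2] PE[0][1] across cycles:
  step 0 · PE0,1: acc=0; fwd→0 fwd↓0
  step 1 · PE0,1: acc=3; fwd→1 fwd↓3
  step 2 · PE0,1: acc=38; fwd→5 fwd↓7
  step 3 · PE0,1: acc=54; fwd→2 fwd↓8
RS [3×3] PE[0][1] across cycles:
  step 0 · PE0,1: acc=0; fwd→0 fwd↓0
  step 1 · PE0,1: acc=49; fwd→49 fwd↓9
  step 2 · PE0,1: acc=38; fwd→38 fwd↓7
  step 3 · PE0,1: acc=0; fwd→0 fwd↓0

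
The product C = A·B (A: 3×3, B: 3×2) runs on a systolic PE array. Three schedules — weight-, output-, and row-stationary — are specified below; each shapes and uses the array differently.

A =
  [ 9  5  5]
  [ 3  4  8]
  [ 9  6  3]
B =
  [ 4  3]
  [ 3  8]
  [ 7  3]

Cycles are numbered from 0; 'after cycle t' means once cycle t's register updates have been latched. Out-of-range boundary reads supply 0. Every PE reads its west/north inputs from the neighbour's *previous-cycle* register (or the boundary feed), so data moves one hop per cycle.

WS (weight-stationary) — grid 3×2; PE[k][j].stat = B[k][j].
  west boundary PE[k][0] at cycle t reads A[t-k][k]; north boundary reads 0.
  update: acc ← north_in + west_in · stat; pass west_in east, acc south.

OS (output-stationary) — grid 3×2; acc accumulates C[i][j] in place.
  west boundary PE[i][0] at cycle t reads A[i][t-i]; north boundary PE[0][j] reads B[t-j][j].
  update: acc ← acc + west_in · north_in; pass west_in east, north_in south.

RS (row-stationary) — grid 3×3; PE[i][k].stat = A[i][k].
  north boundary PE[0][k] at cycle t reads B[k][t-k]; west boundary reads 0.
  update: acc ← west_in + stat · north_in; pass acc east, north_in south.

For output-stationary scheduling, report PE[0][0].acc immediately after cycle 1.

Tracing OS — 3×2 array, target PE[0][0]:
  [0] (0,0) acc=36 (h:9 v:4)
  [1] (0,0) acc=51 (h:5 v:3)

PE[0][0].acc = 51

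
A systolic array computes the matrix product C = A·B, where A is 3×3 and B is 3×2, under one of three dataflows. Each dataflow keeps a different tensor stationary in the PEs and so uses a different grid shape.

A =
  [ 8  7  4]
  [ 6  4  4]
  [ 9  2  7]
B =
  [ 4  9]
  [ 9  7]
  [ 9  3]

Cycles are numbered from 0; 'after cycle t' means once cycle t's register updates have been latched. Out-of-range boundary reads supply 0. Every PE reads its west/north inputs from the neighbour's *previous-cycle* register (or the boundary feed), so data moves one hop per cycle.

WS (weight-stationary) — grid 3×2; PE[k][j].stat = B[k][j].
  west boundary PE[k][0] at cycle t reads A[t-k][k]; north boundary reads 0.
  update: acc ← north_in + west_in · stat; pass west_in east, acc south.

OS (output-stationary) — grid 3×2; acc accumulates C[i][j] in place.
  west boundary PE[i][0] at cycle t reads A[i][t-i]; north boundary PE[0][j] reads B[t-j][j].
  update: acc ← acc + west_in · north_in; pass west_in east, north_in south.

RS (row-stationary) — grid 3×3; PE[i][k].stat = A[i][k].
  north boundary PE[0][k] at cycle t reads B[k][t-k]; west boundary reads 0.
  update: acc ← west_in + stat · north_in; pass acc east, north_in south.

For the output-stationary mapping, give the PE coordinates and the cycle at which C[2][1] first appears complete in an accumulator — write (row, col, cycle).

Under OS, C[2][1] lands at PE[2][1]:
  [0] (2,1) acc=0 (h:0 v:0)
  [1] (2,1) acc=0 (h:0 v:0)
  [2] (2,1) acc=0 (h:0 v:0)
  [3] (2,1) acc=81 (h:9 v:9)
  [4] (2,1) acc=95 (h:2 v:7)
  [5] (2,1) acc=116 (h:7 v:3)

(row, col, cycle) = (2, 1, 5)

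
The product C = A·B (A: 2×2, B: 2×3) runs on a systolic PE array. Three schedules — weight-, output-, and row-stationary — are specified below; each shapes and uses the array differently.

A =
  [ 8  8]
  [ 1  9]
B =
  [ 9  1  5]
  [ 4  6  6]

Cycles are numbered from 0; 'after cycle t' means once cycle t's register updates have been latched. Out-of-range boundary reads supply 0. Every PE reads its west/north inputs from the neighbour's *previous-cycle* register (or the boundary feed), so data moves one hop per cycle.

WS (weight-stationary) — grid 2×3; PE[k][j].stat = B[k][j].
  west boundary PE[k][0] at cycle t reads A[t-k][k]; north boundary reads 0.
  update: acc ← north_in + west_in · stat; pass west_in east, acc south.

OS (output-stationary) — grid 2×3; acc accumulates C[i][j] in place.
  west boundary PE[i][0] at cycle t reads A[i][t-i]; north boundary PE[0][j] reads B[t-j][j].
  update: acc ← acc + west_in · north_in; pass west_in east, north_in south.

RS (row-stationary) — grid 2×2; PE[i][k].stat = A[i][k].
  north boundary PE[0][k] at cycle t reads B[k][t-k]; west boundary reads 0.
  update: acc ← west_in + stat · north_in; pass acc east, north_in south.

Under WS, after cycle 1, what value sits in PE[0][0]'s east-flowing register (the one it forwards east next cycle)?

register = 1

Tracing WS — 2×3 array, target PE[0][0]:
  step 0 · PE0,0: acc=72; fwd→8 fwd↓72
  step 1 · PE0,0: acc=9; fwd→1 fwd↓9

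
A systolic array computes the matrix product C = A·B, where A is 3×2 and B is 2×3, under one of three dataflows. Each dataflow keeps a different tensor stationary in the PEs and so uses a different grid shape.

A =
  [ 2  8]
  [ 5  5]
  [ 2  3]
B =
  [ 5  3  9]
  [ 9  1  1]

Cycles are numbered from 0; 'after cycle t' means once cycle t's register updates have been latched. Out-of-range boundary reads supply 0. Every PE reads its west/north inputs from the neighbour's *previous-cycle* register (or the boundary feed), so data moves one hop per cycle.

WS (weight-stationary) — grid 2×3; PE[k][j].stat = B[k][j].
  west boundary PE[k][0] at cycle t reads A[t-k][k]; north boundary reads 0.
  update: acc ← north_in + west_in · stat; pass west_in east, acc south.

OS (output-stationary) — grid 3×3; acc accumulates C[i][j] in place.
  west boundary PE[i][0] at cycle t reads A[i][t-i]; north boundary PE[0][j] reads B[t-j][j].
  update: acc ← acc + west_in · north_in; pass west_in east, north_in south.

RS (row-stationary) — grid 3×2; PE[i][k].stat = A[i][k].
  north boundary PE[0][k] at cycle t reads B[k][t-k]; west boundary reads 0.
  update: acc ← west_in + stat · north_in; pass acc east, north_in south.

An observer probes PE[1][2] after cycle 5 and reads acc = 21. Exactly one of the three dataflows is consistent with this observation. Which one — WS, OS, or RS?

dataflow = WS

WS (2×3 grid), PE[1][2]:
  step 0 · PE1,2: acc=0; fwd→0 fwd↓0
  step 1 · PE1,2: acc=0; fwd→0 fwd↓0
  step 2 · PE1,2: acc=0; fwd→0 fwd↓0
  step 3 · PE1,2: acc=26; fwd→8 fwd↓26
  step 4 · PE1,2: acc=50; fwd→5 fwd↓50
  step 5 · PE1,2: acc=21; fwd→3 fwd↓21
OS (3×3 grid), PE[1][2]:
  step 0 · PE1,2: acc=0; fwd→0 fwd↓0
  step 1 · PE1,2: acc=0; fwd→0 fwd↓0
  step 2 · PE1,2: acc=0; fwd→0 fwd↓0
  step 3 · PE1,2: acc=45; fwd→5 fwd↓9
  step 4 · PE1,2: acc=50; fwd→5 fwd↓1
  step 5 · PE1,2: acc=50; fwd→0 fwd↓0
RS: PE[1][2] is outside its 3×2 grid.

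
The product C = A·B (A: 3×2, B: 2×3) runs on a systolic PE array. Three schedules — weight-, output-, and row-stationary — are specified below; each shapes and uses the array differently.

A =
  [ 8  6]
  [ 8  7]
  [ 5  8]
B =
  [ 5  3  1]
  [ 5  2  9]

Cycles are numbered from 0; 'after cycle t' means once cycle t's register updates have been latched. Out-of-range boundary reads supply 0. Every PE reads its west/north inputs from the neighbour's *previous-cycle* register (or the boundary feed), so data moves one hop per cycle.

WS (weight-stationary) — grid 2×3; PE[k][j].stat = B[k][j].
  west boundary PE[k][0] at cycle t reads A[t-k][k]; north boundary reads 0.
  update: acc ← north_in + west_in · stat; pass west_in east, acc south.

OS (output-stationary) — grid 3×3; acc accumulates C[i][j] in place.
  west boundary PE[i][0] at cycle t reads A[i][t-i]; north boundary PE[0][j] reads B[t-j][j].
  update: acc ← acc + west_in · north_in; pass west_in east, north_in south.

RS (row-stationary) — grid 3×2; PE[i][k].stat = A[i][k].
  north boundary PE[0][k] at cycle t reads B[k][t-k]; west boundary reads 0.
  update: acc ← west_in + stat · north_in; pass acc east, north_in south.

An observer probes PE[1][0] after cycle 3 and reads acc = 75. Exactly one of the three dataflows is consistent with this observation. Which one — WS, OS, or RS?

dataflow = OS

WS [2×3] PE[1][0] across cycles:
  cycle 0: PE[1][0] → acc 0, east 0, south 0
  cycle 1: PE[1][0] → acc 70, east 6, south 70
  cycle 2: PE[1][0] → acc 75, east 7, south 75
  cycle 3: PE[1][0] → acc 65, east 8, south 65
OS [3×3] PE[1][0] across cycles:
  cycle 0: PE[1][0] → acc 0, east 0, south 0
  cycle 1: PE[1][0] → acc 40, east 8, south 5
  cycle 2: PE[1][0] → acc 75, east 7, south 5
  cycle 3: PE[1][0] → acc 75, east 0, south 0
RS [3×2] PE[1][0] across cycles:
  cycle 0: PE[1][0] → acc 0, east 0, south 0
  cycle 1: PE[1][0] → acc 40, east 40, south 5
  cycle 2: PE[1][0] → acc 24, east 24, south 3
  cycle 3: PE[1][0] → acc 8, east 8, south 1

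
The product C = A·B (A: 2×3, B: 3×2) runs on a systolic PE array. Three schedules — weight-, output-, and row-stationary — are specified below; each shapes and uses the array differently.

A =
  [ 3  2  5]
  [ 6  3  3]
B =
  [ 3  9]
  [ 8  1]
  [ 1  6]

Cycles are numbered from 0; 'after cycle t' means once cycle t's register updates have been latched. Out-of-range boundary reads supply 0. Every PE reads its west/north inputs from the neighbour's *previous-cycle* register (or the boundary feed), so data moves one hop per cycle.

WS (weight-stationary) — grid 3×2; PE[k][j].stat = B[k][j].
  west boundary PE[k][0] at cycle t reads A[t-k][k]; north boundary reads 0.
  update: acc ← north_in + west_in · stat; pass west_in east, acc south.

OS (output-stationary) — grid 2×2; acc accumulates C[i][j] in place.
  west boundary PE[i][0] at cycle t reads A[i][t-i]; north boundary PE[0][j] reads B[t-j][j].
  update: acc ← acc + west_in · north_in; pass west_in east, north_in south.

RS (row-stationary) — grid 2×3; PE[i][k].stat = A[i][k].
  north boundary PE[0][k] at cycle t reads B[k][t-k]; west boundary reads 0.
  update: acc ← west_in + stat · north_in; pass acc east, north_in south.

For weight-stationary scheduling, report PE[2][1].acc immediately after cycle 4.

WS (3×2). Following PE[2][1] plus its west/north inputs:
  cycle 0: PE[1][1] → acc 0, east 0, south 0
  cycle 0: PE[2][0] → acc 0, east 0, south 0
  cycle 0: PE[2][1] → acc 0, east 0, south 0
  cycle 1: PE[1][1] → acc 0, east 0, south 0
  cycle 1: PE[2][0] → acc 0, east 0, south 0
  cycle 1: PE[2][1] → acc 0, east 0, south 0
  cycle 2: PE[1][1] → acc 29, east 2, south 29
  cycle 2: PE[2][0] → acc 30, east 5, south 30
  cycle 2: PE[2][1] → acc 0, east 0, south 0
  cycle 3: PE[1][1] → acc 57, east 3, south 57
  cycle 3: PE[2][0] → acc 45, east 3, south 45
  cycle 3: PE[2][1] → acc 59, east 5, south 59
  cycle 4: PE[1][1] → acc 0, east 0, south 0
  cycle 4: PE[2][0] → acc 0, east 0, south 0
  cycle 4: PE[2][1] → acc 75, east 3, south 75

PE[2][1].acc = 75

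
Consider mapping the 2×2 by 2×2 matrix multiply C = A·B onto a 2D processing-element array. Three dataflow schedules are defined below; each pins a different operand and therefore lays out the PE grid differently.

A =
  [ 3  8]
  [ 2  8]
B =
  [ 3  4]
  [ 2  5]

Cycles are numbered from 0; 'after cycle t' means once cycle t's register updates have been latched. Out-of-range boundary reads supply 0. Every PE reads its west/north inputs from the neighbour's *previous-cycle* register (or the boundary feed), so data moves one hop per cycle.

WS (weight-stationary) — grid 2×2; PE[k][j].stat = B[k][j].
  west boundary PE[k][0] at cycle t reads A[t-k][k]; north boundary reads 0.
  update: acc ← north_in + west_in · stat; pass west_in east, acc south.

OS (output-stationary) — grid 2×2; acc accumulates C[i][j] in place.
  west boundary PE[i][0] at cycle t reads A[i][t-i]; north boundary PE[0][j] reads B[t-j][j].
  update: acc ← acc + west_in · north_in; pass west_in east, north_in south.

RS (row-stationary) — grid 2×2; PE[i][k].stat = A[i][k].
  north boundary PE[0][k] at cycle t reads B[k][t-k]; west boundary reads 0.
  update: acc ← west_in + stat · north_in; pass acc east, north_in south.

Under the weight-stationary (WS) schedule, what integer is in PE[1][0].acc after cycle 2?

WS (2×2). Following PE[1][0] plus its west/north inputs:
  [0] (0,0) acc=9 (h:3 v:9)
  [0] (1,0) acc=0 (h:0 v:0)
  [1] (0,0) acc=6 (h:2 v:6)
  [1] (1,0) acc=25 (h:8 v:25)
  [2] (0,0) acc=0 (h:0 v:0)
  [2] (1,0) acc=22 (h:8 v:22)

PE[1][0].acc = 22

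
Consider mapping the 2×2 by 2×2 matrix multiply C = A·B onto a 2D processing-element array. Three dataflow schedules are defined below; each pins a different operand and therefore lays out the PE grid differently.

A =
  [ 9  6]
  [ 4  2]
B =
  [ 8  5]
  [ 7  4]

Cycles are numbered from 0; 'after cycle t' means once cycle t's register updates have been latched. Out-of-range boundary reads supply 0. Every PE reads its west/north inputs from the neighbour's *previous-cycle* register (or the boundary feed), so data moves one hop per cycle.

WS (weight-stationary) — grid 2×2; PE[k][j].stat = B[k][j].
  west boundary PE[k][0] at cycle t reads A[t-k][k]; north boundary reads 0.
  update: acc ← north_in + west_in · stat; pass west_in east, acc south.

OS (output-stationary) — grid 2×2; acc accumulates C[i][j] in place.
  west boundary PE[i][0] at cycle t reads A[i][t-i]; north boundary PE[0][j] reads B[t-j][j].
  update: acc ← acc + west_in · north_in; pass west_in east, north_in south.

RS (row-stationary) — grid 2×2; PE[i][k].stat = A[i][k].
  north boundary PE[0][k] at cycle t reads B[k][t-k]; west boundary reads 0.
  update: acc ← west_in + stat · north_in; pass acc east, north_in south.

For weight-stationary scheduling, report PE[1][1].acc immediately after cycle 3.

Tracing WS — 2×2 array, target PE[1][1]:
  t=0 PE[0][1]: acc=0 h=0 v=0
  t=0 PE[1][0]: acc=0 h=0 v=0
  t=0 PE[1][1]: acc=0 h=0 v=0
  t=1 PE[0][1]: acc=45 h=9 v=45
  t=1 PE[1][0]: acc=114 h=6 v=114
  t=1 PE[1][1]: acc=0 h=0 v=0
  t=2 PE[0][1]: acc=20 h=4 v=20
  t=2 PE[1][0]: acc=46 h=2 v=46
  t=2 PE[1][1]: acc=69 h=6 v=69
  t=3 PE[0][1]: acc=0 h=0 v=0
  t=3 PE[1][0]: acc=0 h=0 v=0
  t=3 PE[1][1]: acc=28 h=2 v=28

PE[1][1].acc = 28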